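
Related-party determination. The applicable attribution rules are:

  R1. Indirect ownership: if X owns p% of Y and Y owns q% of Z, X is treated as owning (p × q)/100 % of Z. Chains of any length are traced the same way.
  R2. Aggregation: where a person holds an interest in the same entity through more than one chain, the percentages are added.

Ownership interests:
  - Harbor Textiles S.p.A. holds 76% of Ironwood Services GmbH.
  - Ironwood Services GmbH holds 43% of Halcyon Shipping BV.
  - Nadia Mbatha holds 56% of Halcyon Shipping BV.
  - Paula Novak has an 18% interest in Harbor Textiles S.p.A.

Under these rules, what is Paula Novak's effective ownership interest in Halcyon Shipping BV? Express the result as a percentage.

Chain via Harbor Textiles S.p.A. → Ironwood Services GmbH (R1): 18% × 76% × 43% = 5.8824% of Halcyon Shipping BV.

5.8824%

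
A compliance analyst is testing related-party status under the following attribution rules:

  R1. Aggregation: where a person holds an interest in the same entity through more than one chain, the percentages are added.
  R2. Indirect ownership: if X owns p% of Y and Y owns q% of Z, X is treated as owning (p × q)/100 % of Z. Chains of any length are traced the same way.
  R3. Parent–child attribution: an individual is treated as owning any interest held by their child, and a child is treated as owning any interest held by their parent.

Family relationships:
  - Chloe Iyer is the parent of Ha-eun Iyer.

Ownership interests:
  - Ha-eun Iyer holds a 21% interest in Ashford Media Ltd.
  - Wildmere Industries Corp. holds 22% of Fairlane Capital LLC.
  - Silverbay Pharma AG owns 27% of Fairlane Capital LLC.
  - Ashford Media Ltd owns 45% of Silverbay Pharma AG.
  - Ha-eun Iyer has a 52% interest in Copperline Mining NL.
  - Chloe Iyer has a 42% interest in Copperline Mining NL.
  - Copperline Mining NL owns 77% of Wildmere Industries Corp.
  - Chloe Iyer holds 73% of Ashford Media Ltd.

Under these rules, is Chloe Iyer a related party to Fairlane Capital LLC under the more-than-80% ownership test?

By parent–child attribution (R3), Chloe Iyer is treated as also owning Ha-eun Iyer's interest in Ashford Media Ltd, giving 73% + 21% = 94%.
By parent–child attribution (R3), Chloe Iyer is treated as also owning Ha-eun Iyer's interest in Copperline Mining NL, giving 42% + 52% = 94%.
Chain via Ashford Media Ltd → Silverbay Pharma AG (R2): 94% × 45% × 27% = 11.421% of Fairlane Capital LLC.
Chain via Copperline Mining NL → Wildmere Industries Corp. (R2): 94% × 77% × 22% = 15.9236% of Fairlane Capital LLC.
Aggregating (R1): 11.421% + 15.9236% = 27.3446%.
27.3446% does not exceed the 80% threshold, so Chloe is not a related party to Fairlane Capital LLC.

No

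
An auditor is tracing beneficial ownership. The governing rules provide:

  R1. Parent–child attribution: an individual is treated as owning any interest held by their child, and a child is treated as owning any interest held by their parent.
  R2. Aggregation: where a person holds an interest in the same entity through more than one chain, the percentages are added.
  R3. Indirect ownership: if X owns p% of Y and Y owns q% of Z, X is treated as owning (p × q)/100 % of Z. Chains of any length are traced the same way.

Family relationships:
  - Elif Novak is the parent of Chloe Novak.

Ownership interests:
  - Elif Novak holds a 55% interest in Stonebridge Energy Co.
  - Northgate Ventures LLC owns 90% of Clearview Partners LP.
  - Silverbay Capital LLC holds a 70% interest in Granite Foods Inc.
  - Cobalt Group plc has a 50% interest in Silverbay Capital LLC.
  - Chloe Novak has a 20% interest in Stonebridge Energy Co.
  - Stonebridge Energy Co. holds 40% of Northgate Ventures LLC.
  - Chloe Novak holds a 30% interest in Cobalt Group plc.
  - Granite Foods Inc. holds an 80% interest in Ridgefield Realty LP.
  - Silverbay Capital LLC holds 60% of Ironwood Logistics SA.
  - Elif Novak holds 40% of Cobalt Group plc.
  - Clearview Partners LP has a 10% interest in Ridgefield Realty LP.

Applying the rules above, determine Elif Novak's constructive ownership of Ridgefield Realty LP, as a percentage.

22.3%

By parent–child attribution (R1), Elif Novak is treated as also owning Chloe Novak's interest in Stonebridge Energy Co, giving 55% + 20% = 75%.
By parent–child attribution (R1), Elif Novak is treated as also owning Chloe Novak's interest in Cobalt Group plc, giving 40% + 30% = 70%.
Chain via Stonebridge Energy Co. → Northgate Ventures LLC → Clearview Partners LP (R3): 75% × 40% × 90% × 10% = 2.7% of Ridgefield Realty LP.
Chain via Cobalt Group plc → Silverbay Capital LLC → Granite Foods Inc. (R3): 70% × 50% × 70% × 80% = 19.6% of Ridgefield Realty LP.
Aggregating (R2): 2.7% + 19.6% = 22.3%.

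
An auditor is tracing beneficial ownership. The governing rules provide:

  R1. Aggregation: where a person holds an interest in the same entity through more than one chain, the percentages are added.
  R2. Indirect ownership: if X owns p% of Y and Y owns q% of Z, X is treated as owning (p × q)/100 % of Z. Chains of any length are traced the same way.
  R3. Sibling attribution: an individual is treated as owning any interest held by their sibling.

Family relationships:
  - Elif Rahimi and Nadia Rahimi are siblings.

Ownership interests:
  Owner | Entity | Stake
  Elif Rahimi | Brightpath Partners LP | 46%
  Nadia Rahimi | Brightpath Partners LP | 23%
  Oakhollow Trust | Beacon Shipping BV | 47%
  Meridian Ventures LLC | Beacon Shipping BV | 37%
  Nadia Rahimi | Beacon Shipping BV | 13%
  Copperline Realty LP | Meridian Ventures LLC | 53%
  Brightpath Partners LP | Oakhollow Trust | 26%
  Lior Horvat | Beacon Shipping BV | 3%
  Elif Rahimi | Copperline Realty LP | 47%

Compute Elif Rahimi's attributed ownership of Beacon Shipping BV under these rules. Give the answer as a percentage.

By sibling attribution (R3), Elif Rahimi is treated as also owning Nadia Rahimi's interest in Brightpath Partners LP, giving 46% + 23% = 69%.
By sibling attribution (R3), Elif Rahimi is treated as owning Nadia Rahimi's 13% interest in Beacon Shipping BV.
Chain via Copperline Realty LP → Meridian Ventures LLC (R2): 47% × 53% × 37% = 9.2167% of Beacon Shipping BV.
Chain via Brightpath Partners LP → Oakhollow Trust (R2): 69% × 26% × 47% = 8.4318% of Beacon Shipping BV.
Direct interest in Beacon Shipping BV: 13%.
Aggregating (R1): 9.2167% + 8.4318% + 13% = 30.6485%.

30.6485%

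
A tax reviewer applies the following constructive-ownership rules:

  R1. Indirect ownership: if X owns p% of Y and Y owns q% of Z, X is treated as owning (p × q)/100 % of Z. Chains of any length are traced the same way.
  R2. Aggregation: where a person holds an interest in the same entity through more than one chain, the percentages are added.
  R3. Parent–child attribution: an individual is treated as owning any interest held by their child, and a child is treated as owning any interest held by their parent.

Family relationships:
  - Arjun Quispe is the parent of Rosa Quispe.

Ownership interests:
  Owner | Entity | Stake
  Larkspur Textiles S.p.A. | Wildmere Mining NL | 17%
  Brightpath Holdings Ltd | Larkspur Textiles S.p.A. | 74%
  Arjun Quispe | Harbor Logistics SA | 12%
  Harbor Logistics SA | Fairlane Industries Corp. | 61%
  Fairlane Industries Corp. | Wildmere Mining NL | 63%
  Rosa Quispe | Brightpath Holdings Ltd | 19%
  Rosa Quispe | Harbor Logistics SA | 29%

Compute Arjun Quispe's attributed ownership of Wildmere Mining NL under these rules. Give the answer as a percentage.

18.1465%

By parent–child attribution (R3), Arjun Quispe is treated as also owning Rosa Quispe's interest in Harbor Logistics SA, giving 12% + 29% = 41%.
By parent–child attribution (R3), Arjun Quispe is treated as owning Rosa Quispe's 19% interest in Brightpath Holdings Ltd.
Chain via Harbor Logistics SA → Fairlane Industries Corp. (R1): 41% × 61% × 63% = 15.7563% of Wildmere Mining NL.
Chain via Brightpath Holdings Ltd → Larkspur Textiles S.p.A. (R1): 19% × 74% × 17% = 2.3902% of Wildmere Mining NL.
Aggregating (R2): 15.7563% + 2.3902% = 18.1465%.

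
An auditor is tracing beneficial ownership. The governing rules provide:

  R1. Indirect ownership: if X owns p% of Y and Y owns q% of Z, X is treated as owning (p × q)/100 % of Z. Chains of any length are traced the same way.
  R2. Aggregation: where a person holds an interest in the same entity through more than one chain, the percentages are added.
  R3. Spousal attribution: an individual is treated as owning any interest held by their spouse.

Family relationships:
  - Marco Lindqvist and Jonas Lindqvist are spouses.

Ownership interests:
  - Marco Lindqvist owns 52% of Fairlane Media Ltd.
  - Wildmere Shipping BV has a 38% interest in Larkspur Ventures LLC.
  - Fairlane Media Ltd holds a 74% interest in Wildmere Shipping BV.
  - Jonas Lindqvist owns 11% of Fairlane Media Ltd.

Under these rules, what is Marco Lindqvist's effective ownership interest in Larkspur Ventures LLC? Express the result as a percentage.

By spousal attribution (R3), Marco Lindqvist is treated as also owning Jonas Lindqvist's interest in Fairlane Media Ltd, giving 52% + 11% = 63%.
Chain via Fairlane Media Ltd → Wildmere Shipping BV (R1): 63% × 74% × 38% = 17.7156% of Larkspur Ventures LLC.

17.7156%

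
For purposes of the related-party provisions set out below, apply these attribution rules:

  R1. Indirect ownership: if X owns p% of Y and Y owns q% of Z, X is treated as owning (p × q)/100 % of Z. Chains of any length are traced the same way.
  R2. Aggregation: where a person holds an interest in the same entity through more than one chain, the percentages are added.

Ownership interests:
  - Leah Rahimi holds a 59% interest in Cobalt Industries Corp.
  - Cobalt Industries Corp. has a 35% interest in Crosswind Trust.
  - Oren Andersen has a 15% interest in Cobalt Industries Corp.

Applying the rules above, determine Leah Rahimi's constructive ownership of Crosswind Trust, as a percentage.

20.65%

Chain via Cobalt Industries Corp. (R1): 59% × 35% = 20.65% of Crosswind Trust.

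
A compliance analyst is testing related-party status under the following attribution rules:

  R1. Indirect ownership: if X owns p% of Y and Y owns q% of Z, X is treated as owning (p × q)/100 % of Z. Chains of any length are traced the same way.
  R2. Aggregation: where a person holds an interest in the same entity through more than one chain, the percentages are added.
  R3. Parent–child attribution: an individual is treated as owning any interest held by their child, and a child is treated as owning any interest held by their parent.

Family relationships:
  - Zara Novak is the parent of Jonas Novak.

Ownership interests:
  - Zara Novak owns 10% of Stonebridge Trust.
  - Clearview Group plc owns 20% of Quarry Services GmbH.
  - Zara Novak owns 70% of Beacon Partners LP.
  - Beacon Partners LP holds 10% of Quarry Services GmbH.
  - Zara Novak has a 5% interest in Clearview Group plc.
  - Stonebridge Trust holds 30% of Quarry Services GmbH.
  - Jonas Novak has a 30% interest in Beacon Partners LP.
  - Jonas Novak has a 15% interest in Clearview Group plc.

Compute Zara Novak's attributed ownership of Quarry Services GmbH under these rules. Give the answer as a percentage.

By parent–child attribution (R3), Zara Novak is treated as also owning Jonas Novak's interest in Clearview Group plc, giving 5% + 15% = 20%.
By parent–child attribution (R3), Zara Novak is treated as also owning Jonas Novak's interest in Beacon Partners LP, giving 70% + 30% = 100%.
Chain via Clearview Group plc (R1): 20% × 20% = 4% of Quarry Services GmbH.
Chain via Stonebridge Trust (R1): 10% × 30% = 3% of Quarry Services GmbH.
Chain via Beacon Partners LP (R1): 100% × 10% = 10% of Quarry Services GmbH.
Aggregating (R2): 4% + 3% + 10% = 17%.

17%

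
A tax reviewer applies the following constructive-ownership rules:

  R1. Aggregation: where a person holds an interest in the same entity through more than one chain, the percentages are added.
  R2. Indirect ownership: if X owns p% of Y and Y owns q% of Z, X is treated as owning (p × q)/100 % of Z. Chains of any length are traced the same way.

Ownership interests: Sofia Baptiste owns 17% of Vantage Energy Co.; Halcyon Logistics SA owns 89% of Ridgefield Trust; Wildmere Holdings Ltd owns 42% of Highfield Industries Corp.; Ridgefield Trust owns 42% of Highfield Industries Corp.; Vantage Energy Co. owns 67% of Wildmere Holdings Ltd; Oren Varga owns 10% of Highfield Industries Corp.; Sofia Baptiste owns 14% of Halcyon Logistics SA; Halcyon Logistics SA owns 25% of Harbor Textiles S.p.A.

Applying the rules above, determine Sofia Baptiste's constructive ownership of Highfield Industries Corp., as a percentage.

10.017%

Chain via Halcyon Logistics SA → Ridgefield Trust (R2): 14% × 89% × 42% = 5.2332% of Highfield Industries Corp.
Chain via Vantage Energy Co. → Wildmere Holdings Ltd (R2): 17% × 67% × 42% = 4.7838% of Highfield Industries Corp.
Aggregating (R1): 5.2332% + 4.7838% = 10.017%.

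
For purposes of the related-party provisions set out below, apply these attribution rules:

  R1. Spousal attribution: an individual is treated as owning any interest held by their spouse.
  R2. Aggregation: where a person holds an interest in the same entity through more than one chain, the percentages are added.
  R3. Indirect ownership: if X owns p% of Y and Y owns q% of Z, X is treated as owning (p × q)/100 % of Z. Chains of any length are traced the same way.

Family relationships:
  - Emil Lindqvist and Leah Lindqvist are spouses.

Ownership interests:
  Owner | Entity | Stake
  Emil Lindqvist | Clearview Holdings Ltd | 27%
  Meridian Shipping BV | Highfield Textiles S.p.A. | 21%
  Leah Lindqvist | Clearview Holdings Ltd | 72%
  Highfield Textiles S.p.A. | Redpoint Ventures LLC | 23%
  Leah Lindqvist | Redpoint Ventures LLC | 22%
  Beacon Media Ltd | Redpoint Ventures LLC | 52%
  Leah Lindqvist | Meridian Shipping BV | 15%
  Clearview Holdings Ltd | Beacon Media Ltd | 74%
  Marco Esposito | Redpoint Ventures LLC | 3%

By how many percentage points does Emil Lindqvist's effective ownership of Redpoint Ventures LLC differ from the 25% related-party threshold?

35.8197

By spousal attribution (R1), Emil Lindqvist is treated as also owning Leah Lindqvist's interest in Clearview Holdings Ltd, giving 27% + 72% = 99%.
By spousal attribution (R1), Emil Lindqvist is treated as owning Leah Lindqvist's 15% interest in Meridian Shipping BV.
By spousal attribution (R1), Emil Lindqvist is treated as owning Leah Lindqvist's 22% interest in Redpoint Ventures LLC.
Chain via Clearview Holdings Ltd → Beacon Media Ltd (R3): 99% × 74% × 52% = 38.0952% of Redpoint Ventures LLC.
Chain via Meridian Shipping BV → Highfield Textiles S.p.A. (R3): 15% × 21% × 23% = 0.7245% of Redpoint Ventures LLC.
Direct interest in Redpoint Ventures LLC: 22%.
Aggregating (R2): 38.0952% + 0.7245% + 22% = 60.8197%.
60.8197% exceeds the 25% threshold by 35.8197 percentage points.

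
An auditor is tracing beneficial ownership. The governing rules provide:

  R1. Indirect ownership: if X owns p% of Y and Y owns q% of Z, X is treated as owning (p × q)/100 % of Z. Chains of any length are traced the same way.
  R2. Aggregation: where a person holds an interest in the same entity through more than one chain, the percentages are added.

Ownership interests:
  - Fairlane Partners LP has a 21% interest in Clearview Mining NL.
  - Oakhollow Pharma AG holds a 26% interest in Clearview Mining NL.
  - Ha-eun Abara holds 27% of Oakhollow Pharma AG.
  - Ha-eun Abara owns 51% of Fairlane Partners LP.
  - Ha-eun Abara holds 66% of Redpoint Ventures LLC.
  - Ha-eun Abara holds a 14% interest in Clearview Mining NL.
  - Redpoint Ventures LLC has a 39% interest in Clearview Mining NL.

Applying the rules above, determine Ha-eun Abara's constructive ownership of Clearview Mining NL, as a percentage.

Chain via Oakhollow Pharma AG (R1): 27% × 26% = 7.02% of Clearview Mining NL.
Chain via Redpoint Ventures LLC (R1): 66% × 39% = 25.74% of Clearview Mining NL.
Chain via Fairlane Partners LP (R1): 51% × 21% = 10.71% of Clearview Mining NL.
Direct interest in Clearview Mining NL: 14%.
Aggregating (R2): 7.02% + 25.74% + 10.71% + 14% = 57.47%.

57.47%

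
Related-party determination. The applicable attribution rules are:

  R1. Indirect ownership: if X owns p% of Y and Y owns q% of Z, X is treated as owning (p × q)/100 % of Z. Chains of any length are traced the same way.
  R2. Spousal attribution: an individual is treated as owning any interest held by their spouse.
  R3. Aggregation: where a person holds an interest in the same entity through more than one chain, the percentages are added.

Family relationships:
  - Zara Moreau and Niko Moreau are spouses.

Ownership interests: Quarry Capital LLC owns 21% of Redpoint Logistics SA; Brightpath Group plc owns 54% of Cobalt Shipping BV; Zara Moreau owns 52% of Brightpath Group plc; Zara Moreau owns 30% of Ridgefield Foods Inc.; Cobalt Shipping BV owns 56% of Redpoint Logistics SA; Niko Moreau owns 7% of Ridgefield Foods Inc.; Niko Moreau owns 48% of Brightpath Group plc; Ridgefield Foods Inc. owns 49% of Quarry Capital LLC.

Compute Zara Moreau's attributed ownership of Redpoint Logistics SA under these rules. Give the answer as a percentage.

By spousal attribution (R2), Zara Moreau is treated as also owning Niko Moreau's interest in Brightpath Group plc, giving 52% + 48% = 100%.
By spousal attribution (R2), Zara Moreau is treated as also owning Niko Moreau's interest in Ridgefield Foods Inc, giving 30% + 7% = 37%.
Chain via Brightpath Group plc → Cobalt Shipping BV (R1): 100% × 54% × 56% = 30.24% of Redpoint Logistics SA.
Chain via Ridgefield Foods Inc. → Quarry Capital LLC (R1): 37% × 49% × 21% = 3.8073% of Redpoint Logistics SA.
Aggregating (R3): 30.24% + 3.8073% = 34.0473%.

34.0473%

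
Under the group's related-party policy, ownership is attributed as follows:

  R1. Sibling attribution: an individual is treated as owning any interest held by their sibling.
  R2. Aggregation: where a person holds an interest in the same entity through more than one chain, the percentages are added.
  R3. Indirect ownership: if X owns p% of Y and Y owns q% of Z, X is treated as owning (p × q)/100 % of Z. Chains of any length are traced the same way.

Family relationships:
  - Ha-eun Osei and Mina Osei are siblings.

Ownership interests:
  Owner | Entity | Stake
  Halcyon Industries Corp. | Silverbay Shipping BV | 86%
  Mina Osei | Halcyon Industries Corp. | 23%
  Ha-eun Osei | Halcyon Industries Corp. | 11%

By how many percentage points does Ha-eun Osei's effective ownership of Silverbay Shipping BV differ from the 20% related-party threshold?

9.24

By sibling attribution (R1), Ha-eun Osei is treated as also owning Mina Osei's interest in Halcyon Industries Corp, giving 11% + 23% = 34%.
Chain via Halcyon Industries Corp. (R3): 34% × 86% = 29.24% of Silverbay Shipping BV.
29.24% exceeds the 20% threshold by 9.24 percentage points.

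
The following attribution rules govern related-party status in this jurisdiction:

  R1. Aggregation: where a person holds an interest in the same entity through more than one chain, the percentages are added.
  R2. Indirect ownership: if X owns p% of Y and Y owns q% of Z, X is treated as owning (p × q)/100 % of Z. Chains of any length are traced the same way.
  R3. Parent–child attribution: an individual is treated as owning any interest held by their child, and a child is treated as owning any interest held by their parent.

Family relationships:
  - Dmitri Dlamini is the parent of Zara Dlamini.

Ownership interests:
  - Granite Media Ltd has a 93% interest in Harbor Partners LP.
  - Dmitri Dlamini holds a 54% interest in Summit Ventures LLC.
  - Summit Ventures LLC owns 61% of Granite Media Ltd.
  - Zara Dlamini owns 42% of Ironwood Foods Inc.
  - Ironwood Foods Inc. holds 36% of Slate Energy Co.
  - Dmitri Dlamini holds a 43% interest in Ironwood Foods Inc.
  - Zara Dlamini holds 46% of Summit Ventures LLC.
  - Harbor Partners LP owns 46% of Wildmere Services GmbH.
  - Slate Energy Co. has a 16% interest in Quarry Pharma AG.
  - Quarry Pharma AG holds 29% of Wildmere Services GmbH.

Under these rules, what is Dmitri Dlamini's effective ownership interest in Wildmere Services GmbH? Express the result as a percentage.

27.51564%

By parent–child attribution (R3), Dmitri Dlamini is treated as also owning Zara Dlamini's interest in Ironwood Foods Inc, giving 43% + 42% = 85%.
By parent–child attribution (R3), Dmitri Dlamini is treated as also owning Zara Dlamini's interest in Summit Ventures LLC, giving 54% + 46% = 100%.
Chain via Ironwood Foods Inc. → Slate Energy Co. → Quarry Pharma AG (R2): 85% × 36% × 16% × 29% = 1.41984% of Wildmere Services GmbH.
Chain via Summit Ventures LLC → Granite Media Ltd → Harbor Partners LP (R2): 100% × 61% × 93% × 46% = 26.0958% of Wildmere Services GmbH.
Aggregating (R1): 1.41984% + 26.0958% = 27.51564%.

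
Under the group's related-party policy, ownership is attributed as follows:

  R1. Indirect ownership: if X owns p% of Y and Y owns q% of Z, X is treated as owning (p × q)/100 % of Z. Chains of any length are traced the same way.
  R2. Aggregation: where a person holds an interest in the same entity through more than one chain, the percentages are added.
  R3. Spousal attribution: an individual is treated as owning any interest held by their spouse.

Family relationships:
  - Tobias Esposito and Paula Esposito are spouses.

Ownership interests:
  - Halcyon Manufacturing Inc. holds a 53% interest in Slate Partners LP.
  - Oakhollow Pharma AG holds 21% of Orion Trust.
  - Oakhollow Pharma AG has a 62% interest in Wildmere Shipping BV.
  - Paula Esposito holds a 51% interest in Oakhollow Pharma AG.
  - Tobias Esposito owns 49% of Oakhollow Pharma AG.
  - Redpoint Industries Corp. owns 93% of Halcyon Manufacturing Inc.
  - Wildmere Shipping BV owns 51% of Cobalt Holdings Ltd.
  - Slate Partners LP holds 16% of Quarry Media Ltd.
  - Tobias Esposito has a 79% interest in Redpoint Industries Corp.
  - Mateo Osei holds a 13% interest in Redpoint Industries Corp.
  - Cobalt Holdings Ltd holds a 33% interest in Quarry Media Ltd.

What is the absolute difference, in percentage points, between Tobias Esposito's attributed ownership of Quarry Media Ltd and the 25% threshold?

8.335144

By spousal attribution (R3), Tobias Esposito is treated as also owning Paula Esposito's interest in Oakhollow Pharma AG, giving 49% + 51% = 100%.
Chain via Redpoint Industries Corp. → Halcyon Manufacturing Inc. → Slate Partners LP (R1): 79% × 93% × 53% × 16% = 6.230256% of Quarry Media Ltd.
Chain via Oakhollow Pharma AG → Wildmere Shipping BV → Cobalt Holdings Ltd (R1): 100% × 62% × 51% × 33% = 10.4346% of Quarry Media Ltd.
Aggregating (R2): 6.230256% + 10.4346% = 16.664856%.
16.664856% falls short of the 25% threshold by 8.335144 percentage points.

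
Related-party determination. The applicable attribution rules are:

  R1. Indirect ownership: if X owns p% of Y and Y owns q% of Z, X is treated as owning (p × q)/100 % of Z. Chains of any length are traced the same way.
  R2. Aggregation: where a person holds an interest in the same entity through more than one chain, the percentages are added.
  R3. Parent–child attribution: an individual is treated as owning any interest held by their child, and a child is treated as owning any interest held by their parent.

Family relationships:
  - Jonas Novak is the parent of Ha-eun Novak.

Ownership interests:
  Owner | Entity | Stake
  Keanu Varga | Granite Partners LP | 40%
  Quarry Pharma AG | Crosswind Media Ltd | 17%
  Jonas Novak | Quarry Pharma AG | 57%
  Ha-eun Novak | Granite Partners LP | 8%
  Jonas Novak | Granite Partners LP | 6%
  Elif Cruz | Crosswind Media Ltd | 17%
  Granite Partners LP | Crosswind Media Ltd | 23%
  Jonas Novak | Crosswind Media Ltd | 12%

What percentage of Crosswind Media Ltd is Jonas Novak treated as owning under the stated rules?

24.91%

By parent–child attribution (R3), Jonas Novak is treated as also owning Ha-eun Novak's interest in Granite Partners LP, giving 6% + 8% = 14%.
Chain via Granite Partners LP (R1): 14% × 23% = 3.22% of Crosswind Media Ltd.
Chain via Quarry Pharma AG (R1): 57% × 17% = 9.69% of Crosswind Media Ltd.
Direct interest in Crosswind Media Ltd: 12%.
Aggregating (R2): 3.22% + 9.69% + 12% = 24.91%.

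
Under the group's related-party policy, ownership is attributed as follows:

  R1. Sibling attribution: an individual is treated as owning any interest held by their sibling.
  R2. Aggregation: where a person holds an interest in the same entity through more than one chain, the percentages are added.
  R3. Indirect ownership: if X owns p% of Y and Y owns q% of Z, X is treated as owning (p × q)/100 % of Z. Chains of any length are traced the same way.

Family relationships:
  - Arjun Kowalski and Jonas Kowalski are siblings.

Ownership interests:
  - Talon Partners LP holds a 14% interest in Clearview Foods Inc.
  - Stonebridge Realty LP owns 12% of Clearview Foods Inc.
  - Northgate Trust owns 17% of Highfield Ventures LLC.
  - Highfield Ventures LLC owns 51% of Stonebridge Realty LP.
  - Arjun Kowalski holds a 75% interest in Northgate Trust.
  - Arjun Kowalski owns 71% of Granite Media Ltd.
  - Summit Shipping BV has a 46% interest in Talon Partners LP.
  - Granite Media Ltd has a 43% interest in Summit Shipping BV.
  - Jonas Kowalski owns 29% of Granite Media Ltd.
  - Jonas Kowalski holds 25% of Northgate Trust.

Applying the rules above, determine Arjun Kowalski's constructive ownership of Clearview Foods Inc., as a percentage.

3.8096%

By sibling attribution (R1), Arjun Kowalski is treated as also owning Jonas Kowalski's interest in Granite Media Ltd, giving 71% + 29% = 100%.
By sibling attribution (R1), Arjun Kowalski is treated as also owning Jonas Kowalski's interest in Northgate Trust, giving 75% + 25% = 100%.
Chain via Granite Media Ltd → Summit Shipping BV → Talon Partners LP (R3): 100% × 43% × 46% × 14% = 2.7692% of Clearview Foods Inc.
Chain via Northgate Trust → Highfield Ventures LLC → Stonebridge Realty LP (R3): 100% × 17% × 51% × 12% = 1.0404% of Clearview Foods Inc.
Aggregating (R2): 2.7692% + 1.0404% = 3.8096%.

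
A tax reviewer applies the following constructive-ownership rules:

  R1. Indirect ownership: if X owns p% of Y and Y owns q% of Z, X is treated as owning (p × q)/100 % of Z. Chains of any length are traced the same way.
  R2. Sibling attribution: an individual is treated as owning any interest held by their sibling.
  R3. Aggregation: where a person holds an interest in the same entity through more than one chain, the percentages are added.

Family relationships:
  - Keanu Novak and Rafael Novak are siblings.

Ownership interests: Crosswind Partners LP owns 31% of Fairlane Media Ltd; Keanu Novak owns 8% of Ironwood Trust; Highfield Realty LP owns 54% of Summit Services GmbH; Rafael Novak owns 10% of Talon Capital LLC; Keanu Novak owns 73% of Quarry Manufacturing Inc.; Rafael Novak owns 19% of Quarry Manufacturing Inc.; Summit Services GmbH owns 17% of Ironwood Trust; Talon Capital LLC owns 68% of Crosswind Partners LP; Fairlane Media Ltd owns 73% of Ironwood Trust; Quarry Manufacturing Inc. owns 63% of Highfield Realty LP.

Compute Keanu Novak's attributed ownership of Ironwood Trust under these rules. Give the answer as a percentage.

14.859568%

By sibling attribution (R2), Keanu Novak is treated as also owning Rafael Novak's interest in Quarry Manufacturing Inc, giving 73% + 19% = 92%.
By sibling attribution (R2), Keanu Novak is treated as owning Rafael Novak's 10% interest in Talon Capital LLC.
Chain via Quarry Manufacturing Inc. → Highfield Realty LP → Summit Services GmbH (R1): 92% × 63% × 54% × 17% = 5.320728% of Ironwood Trust.
Direct interest in Ironwood Trust: 8%.
Chain via Talon Capital LLC → Crosswind Partners LP → Fairlane Media Ltd (R1): 10% × 68% × 31% × 73% = 1.53884% of Ironwood Trust.
Aggregating (R3): 5.320728% + 8% + 1.53884% = 14.859568%.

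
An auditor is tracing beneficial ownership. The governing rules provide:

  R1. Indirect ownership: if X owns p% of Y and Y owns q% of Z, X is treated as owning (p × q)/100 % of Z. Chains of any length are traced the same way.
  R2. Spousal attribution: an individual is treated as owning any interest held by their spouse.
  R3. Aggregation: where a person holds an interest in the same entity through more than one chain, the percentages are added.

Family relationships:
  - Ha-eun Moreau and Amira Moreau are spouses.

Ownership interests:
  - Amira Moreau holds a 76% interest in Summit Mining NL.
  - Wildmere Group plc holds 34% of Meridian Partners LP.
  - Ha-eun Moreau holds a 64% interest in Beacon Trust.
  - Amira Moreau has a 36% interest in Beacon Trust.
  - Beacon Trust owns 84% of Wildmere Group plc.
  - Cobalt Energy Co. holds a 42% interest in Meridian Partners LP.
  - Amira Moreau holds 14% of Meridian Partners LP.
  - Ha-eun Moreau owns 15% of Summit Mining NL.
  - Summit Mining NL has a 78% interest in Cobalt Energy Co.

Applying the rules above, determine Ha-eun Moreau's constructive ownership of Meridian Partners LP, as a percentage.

By spousal attribution (R2), Ha-eun Moreau is treated as also owning Amira Moreau's interest in Summit Mining NL, giving 15% + 76% = 91%.
By spousal attribution (R2), Ha-eun Moreau is treated as also owning Amira Moreau's interest in Beacon Trust, giving 64% + 36% = 100%.
By spousal attribution (R2), Ha-eun Moreau is treated as owning Amira Moreau's 14% interest in Meridian Partners LP.
Chain via Summit Mining NL → Cobalt Energy Co. (R1): 91% × 78% × 42% = 29.8116% of Meridian Partners LP.
Chain via Beacon Trust → Wildmere Group plc (R1): 100% × 84% × 34% = 28.56% of Meridian Partners LP.
Direct interest in Meridian Partners LP: 14%.
Aggregating (R3): 29.8116% + 28.56% + 14% = 72.3716%.

72.3716%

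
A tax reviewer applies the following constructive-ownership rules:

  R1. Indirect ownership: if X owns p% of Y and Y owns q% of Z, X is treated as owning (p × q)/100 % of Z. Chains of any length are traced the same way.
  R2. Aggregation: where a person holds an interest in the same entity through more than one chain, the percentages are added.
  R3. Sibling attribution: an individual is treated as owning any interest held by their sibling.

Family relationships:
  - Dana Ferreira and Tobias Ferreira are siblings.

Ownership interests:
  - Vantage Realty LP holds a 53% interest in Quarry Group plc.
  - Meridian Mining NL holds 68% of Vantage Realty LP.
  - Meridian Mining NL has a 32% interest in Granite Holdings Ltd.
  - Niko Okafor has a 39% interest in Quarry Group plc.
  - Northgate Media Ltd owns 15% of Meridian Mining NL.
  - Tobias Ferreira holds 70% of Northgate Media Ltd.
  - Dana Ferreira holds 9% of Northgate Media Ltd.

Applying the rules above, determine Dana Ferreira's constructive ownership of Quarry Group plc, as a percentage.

By sibling attribution (R3), Dana Ferreira is treated as also owning Tobias Ferreira's interest in Northgate Media Ltd, giving 9% + 70% = 79%.
Chain via Northgate Media Ltd → Meridian Mining NL → Vantage Realty LP (R1): 79% × 15% × 68% × 53% = 4.27074% of Quarry Group plc.

4.27074%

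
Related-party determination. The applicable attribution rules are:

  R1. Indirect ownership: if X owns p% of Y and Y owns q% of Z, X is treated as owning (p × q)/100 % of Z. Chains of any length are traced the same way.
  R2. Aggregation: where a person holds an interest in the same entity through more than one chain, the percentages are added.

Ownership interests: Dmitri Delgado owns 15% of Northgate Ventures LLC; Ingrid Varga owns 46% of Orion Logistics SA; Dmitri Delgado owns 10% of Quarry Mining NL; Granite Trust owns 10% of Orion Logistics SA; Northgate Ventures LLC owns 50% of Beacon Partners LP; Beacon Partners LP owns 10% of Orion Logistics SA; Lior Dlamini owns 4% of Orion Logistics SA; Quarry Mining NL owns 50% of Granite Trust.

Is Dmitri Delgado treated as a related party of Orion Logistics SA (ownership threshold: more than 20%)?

No

Chain via Quarry Mining NL → Granite Trust (R1): 10% × 50% × 10% = 0.5% of Orion Logistics SA.
Chain via Northgate Ventures LLC → Beacon Partners LP (R1): 15% × 50% × 10% = 0.75% of Orion Logistics SA.
Aggregating (R2): 0.5% + 0.75% = 1.25%.
1.25% does not exceed the 20% threshold, so Dmitri is not a related party to Orion Logistics SA.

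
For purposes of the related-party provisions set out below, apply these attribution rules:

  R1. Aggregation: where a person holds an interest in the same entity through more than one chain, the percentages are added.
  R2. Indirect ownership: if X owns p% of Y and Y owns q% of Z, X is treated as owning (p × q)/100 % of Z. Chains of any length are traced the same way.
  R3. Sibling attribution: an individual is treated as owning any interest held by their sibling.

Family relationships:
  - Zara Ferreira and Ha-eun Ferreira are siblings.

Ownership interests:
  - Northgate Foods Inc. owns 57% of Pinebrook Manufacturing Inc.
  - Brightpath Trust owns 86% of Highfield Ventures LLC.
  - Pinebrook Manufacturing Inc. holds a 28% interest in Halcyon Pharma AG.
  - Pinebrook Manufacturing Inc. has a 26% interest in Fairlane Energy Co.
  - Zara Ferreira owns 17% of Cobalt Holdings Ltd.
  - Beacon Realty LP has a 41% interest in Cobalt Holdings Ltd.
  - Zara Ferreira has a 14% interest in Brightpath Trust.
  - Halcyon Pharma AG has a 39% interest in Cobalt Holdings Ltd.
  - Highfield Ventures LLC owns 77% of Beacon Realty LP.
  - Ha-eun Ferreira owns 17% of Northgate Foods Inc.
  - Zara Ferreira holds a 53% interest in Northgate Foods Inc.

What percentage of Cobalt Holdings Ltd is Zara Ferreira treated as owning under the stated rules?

25.158108%

By sibling attribution (R3), Zara Ferreira is treated as also owning Ha-eun Ferreira's interest in Northgate Foods Inc, giving 53% + 17% = 70%.
Chain via Northgate Foods Inc. → Pinebrook Manufacturing Inc. → Halcyon Pharma AG (R2): 70% × 57% × 28% × 39% = 4.35708% of Cobalt Holdings Ltd.
Chain via Brightpath Trust → Highfield Ventures LLC → Beacon Realty LP (R2): 14% × 86% × 77% × 41% = 3.801028% of Cobalt Holdings Ltd.
Direct interest in Cobalt Holdings Ltd: 17%.
Aggregating (R1): 4.35708% + 3.801028% + 17% = 25.158108%.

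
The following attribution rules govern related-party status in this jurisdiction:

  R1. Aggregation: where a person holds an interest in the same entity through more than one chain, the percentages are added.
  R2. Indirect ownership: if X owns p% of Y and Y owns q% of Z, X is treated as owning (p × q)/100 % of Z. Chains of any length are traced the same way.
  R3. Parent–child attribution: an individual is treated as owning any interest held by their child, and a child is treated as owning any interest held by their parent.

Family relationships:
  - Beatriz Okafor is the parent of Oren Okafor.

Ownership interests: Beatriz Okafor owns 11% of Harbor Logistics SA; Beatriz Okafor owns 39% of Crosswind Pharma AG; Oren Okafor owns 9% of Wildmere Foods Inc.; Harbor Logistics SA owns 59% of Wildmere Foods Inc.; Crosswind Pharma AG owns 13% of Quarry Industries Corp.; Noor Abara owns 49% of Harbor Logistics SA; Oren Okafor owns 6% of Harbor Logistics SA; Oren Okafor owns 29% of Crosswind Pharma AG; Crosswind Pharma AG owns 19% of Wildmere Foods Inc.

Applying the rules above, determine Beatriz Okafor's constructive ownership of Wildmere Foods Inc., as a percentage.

By parent–child attribution (R3), Beatriz Okafor is treated as also owning Oren Okafor's interest in Crosswind Pharma AG, giving 39% + 29% = 68%.
By parent–child attribution (R3), Beatriz Okafor is treated as also owning Oren Okafor's interest in Harbor Logistics SA, giving 11% + 6% = 17%.
By parent–child attribution (R3), Beatriz Okafor is treated as owning Oren Okafor's 9% interest in Wildmere Foods Inc.
Chain via Crosswind Pharma AG (R2): 68% × 19% = 12.92% of Wildmere Foods Inc.
Chain via Harbor Logistics SA (R2): 17% × 59% = 10.03% of Wildmere Foods Inc.
Direct interest in Wildmere Foods Inc: 9%.
Aggregating (R1): 12.92% + 10.03% + 9% = 31.95%.

31.95%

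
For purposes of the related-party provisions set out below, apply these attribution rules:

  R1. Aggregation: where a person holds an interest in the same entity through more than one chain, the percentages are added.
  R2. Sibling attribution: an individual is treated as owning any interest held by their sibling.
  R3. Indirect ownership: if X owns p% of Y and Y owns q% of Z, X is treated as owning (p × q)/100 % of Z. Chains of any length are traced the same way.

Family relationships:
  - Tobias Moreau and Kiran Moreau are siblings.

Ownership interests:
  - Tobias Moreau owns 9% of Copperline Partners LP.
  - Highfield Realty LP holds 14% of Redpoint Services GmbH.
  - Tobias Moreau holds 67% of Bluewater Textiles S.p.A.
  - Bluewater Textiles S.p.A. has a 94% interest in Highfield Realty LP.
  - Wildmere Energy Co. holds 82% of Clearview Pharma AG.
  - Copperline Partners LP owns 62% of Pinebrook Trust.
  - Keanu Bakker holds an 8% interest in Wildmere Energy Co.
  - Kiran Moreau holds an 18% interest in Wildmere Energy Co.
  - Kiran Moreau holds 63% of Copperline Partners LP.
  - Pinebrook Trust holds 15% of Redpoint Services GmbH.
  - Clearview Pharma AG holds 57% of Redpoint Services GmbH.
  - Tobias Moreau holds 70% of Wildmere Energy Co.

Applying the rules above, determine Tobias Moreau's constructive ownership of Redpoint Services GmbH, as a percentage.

By sibling attribution (R2), Tobias Moreau is treated as also owning Kiran Moreau's interest in Copperline Partners LP, giving 9% + 63% = 72%.
By sibling attribution (R2), Tobias Moreau is treated as also owning Kiran Moreau's interest in Wildmere Energy Co, giving 70% + 18% = 88%.
Chain via Copperline Partners LP → Pinebrook Trust (R3): 72% × 62% × 15% = 6.696% of Redpoint Services GmbH.
Chain via Wildmere Energy Co. → Clearview Pharma AG (R3): 88% × 82% × 57% = 41.1312% of Redpoint Services GmbH.
Chain via Bluewater Textiles S.p.A. → Highfield Realty LP (R3): 67% × 94% × 14% = 8.8172% of Redpoint Services GmbH.
Aggregating (R1): 6.696% + 41.1312% + 8.8172% = 56.6444%.

56.6444%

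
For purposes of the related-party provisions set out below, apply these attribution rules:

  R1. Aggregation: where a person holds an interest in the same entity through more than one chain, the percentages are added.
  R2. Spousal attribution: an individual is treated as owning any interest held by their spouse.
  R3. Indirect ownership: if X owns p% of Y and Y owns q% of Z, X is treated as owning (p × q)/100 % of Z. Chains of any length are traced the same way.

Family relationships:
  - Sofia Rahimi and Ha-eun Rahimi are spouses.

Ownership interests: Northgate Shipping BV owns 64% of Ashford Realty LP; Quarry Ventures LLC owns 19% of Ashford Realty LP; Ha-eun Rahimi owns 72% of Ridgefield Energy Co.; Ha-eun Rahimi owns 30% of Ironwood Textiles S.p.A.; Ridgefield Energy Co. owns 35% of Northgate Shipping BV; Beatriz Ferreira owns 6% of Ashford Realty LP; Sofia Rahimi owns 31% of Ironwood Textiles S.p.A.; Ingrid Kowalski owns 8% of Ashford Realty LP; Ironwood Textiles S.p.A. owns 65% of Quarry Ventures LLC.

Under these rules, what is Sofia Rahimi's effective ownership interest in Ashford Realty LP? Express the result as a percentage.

23.6615%

By spousal attribution (R2), Sofia Rahimi is treated as also owning Ha-eun Rahimi's interest in Ironwood Textiles S.p.A, giving 31% + 30% = 61%.
By spousal attribution (R2), Sofia Rahimi is treated as owning Ha-eun Rahimi's 72% interest in Ridgefield Energy Co.
Chain via Ironwood Textiles S.p.A. → Quarry Ventures LLC (R3): 61% × 65% × 19% = 7.5335% of Ashford Realty LP.
Chain via Ridgefield Energy Co. → Northgate Shipping BV (R3): 72% × 35% × 64% = 16.128% of Ashford Realty LP.
Aggregating (R1): 7.5335% + 16.128% = 23.6615%.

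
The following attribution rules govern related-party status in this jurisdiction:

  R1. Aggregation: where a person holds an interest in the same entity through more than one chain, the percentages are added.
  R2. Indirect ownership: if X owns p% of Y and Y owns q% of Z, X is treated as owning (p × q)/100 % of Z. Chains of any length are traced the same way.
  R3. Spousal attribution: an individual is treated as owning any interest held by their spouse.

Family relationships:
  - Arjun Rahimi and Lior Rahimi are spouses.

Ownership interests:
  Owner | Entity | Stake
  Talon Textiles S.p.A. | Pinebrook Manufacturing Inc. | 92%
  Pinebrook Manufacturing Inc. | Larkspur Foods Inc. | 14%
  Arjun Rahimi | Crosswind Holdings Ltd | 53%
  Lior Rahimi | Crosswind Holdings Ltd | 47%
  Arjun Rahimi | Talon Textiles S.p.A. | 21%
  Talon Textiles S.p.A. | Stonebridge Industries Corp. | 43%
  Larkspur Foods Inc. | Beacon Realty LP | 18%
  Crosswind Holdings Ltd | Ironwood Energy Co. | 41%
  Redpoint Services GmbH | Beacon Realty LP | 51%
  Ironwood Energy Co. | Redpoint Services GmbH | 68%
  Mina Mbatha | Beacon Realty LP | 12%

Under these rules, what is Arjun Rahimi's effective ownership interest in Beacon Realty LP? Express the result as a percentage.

14.705664%

By spousal attribution (R3), Arjun Rahimi is treated as also owning Lior Rahimi's interest in Crosswind Holdings Ltd, giving 53% + 47% = 100%.
Chain via Talon Textiles S.p.A. → Pinebrook Manufacturing Inc. → Larkspur Foods Inc. (R2): 21% × 92% × 14% × 18% = 0.486864% of Beacon Realty LP.
Chain via Crosswind Holdings Ltd → Ironwood Energy Co. → Redpoint Services GmbH (R2): 100% × 41% × 68% × 51% = 14.2188% of Beacon Realty LP.
Aggregating (R1): 0.486864% + 14.2188% = 14.705664%.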